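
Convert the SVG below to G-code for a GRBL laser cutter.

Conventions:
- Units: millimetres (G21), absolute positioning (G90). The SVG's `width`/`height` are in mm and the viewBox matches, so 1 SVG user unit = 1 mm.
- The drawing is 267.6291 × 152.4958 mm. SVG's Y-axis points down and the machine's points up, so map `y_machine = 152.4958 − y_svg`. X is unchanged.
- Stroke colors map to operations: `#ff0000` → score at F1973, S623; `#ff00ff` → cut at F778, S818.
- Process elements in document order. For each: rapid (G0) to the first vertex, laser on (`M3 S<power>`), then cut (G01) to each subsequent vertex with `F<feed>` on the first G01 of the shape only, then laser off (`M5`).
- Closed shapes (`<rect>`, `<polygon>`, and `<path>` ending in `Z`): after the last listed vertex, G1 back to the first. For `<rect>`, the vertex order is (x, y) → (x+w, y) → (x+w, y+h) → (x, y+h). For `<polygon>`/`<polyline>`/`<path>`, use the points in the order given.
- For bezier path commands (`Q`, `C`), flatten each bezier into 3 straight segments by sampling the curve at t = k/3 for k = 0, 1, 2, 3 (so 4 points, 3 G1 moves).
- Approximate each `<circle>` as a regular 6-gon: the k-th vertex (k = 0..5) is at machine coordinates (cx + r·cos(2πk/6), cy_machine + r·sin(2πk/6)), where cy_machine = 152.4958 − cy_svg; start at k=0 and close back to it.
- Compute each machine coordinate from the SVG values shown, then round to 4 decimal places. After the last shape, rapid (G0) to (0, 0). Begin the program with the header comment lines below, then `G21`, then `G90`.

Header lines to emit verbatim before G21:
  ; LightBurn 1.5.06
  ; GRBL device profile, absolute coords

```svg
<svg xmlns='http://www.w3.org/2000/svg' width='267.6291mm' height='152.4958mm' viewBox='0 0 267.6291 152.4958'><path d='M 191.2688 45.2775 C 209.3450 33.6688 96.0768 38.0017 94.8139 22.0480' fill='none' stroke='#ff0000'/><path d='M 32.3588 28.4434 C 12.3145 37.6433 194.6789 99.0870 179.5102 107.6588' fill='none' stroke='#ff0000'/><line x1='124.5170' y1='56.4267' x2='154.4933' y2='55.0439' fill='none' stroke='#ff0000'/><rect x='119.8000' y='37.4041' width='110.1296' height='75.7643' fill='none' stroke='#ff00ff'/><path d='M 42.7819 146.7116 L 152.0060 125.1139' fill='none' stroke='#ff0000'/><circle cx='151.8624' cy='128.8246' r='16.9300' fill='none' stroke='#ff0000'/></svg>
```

; LightBurn 1.5.06
; GRBL device profile, absolute coords
G21
G90
G0 X191.2688 Y107.2183
M3 S623
G01 X174.5765 Y114.8549 F1973
G01 X124.3989 Y119.9145
G01 X94.8139 Y130.4478
M5
G0 X32.3588 Y124.0524
M3 S623
G01 X64.9714 Y101.3311 F1973
G01 X143.6472 Y67.1396
G01 X179.5102 Y44.8370
M5
G0 X124.5170 Y96.0691
M3 S623
G01 X154.4933 Y97.4519 F1973
M5
G0 X119.8000 Y115.0917
M3 S818
G01 X229.9296 Y115.0917 F778
G01 X229.9296 Y39.3274
G01 X119.8000 Y39.3274
G01 X119.8000 Y115.0917
M5
G0 X42.7819 Y5.7842
M3 S623
G01 X152.0060 Y27.3819 F1973
M5
G0 X168.7924 Y23.6712
M3 S623
G01 X160.3274 Y38.3330 F1973
G01 X143.3974 Y38.3330
G01 X134.9324 Y23.6712
G01 X143.3974 Y9.0094
G01 X160.3274 Y9.0094
G01 X168.7924 Y23.6712
M5
G0 X0.0000 Y0.0000

viewBox `0 0 267.6291 152.4958` with mm width/height → 1 unit = 1 mm. Flip: y_m = 152.4958 − y_svg.

**Shape 1** — `<path>` cubic bezier, stroke `#ff0000` → score (S623, F1973). Control points (SVG): P0=(191.2688,45.2775), P1=(209.3450,33.6688), P2=(96.0768,38.0017), P3=(94.8139,22.0480); sampled at t=k/3. Machine vertices: (191.2688,107.2183) → (174.5765,114.8549) → (124.3989,119.9145) → (94.8139,130.4478). Open path.

**Shape 2** — `<path>` cubic bezier, stroke `#ff0000` → score (S623, F1973). Control points (SVG): P0=(32.3588,28.4434), P1=(12.3145,37.6433), P2=(194.6789,99.0870), P3=(179.5102,107.6588); sampled at t=k/3. Machine vertices: (32.3588,124.0524) → (64.9714,101.3311) → (143.6472,67.1396) → (179.5102,44.8370). Open path.

**Shape 3** — `<line>` line segment, stroke `#ff0000` → score (S623, F1973). Machine vertices: (124.5170,96.0691) → (154.4933,97.4519). Open path.

**Shape 4** — `<rect>` rectangle, stroke `#ff00ff` → cut (S818, F778). Machine vertices: (119.8000,115.0917) → (229.9296,115.0917) → (229.9296,39.3274) → (119.8000,39.3274) → (119.8000,115.0917). Closed: final G1 returns to the first vertex.

**Shape 5** — `<path>` line segment, stroke `#ff0000` → score (S623, F1973). Machine vertices: (42.7819,5.7842) → (152.0060,27.3819). Open path.

**Shape 6** — `<circle>` circle, stroke `#ff0000` → score (S623, F1973). Machine vertices: (168.7924,23.6712) → (160.3274,38.3330) → (143.3974,38.3330) → (134.9324,23.6712) → (143.3974,9.0094) → (160.3274,9.0094) → (168.7924,23.6712). Closed: final G1 returns to the first vertex.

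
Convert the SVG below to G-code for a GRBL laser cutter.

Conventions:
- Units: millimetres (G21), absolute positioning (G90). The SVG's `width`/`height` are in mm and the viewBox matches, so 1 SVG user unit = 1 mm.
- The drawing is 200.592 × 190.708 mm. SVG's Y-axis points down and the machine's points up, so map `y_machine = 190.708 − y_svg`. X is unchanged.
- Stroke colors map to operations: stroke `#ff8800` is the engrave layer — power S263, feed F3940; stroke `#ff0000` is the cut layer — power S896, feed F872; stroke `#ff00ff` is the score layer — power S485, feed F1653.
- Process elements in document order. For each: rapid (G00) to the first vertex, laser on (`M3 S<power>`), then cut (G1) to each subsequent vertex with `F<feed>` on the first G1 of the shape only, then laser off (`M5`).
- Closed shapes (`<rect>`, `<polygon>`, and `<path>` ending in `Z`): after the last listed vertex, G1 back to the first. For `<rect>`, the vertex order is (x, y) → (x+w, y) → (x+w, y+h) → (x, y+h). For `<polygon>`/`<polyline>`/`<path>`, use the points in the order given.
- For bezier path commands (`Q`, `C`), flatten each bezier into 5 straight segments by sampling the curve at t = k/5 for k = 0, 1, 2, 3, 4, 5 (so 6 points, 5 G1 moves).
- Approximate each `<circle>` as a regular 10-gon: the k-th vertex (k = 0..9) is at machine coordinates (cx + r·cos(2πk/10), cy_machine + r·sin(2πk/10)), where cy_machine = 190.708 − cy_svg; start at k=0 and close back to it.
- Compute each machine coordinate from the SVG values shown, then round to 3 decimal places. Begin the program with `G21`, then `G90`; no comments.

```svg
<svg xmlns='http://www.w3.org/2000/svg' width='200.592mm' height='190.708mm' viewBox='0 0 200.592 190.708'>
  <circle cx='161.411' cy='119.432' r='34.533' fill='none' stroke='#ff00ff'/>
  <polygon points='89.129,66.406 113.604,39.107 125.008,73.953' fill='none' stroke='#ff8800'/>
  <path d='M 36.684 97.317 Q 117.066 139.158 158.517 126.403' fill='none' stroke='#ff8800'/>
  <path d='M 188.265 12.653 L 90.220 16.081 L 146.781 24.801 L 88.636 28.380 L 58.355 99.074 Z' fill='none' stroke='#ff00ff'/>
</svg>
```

viewBox `0 0 200.592 190.708` with mm width/height → 1 unit = 1 mm. Flip: y_m = 190.708 − y_svg.

**Shape 1** — `<circle>` circle, stroke `#ff00ff` → score (S485, F1653). Machine vertices: (195.944,71.276) → (189.349,91.574) → (172.082,104.119) → (150.740,104.119) → (133.473,91.574) → (126.878,71.276) → (133.473,50.978) → (150.740,38.433) → (172.082,38.433) → (189.349,50.978) → (195.944,71.276). Closed: final G1 returns to the first vertex.

**Shape 2** — `<polygon>` regular polygon, stroke `#ff8800` → engrave (S263, F3940). Machine vertices: (89.129,124.302) → (113.604,151.601) → (125.008,116.755) → (89.129,124.302). Closed: final G1 returns to the first vertex.

**Shape 3** — `<path>` quadratic bezier, stroke `#ff8800` → engrave (S263, F3940). Control points (SVG): P0=(36.684,97.317), P1=(117.066,139.158), P2=(158.517,126.403); sampled at t=k/5. Machine vertices: (36.684,93.391) → (67.280,78.838) → (94.761,68.654) → (119.127,62.836) → (140.379,61.387) → (158.517,64.305). Open path.

**Shape 4** — `<path>` closed polygon, stroke `#ff00ff` → score (S485, F1653). Machine vertices: (188.265,178.055) → (90.220,174.627) → (146.781,165.907) → (88.636,162.328) → (58.355,91.634) → (188.265,178.055). Closed: final G1 returns to the first vertex.

G21
G90
G00 X195.944 Y71.276
M3 S485
G1 X189.349 Y91.574 F1653
G1 X172.082 Y104.119
G1 X150.740 Y104.119
G1 X133.473 Y91.574
G1 X126.878 Y71.276
G1 X133.473 Y50.978
G1 X150.740 Y38.433
G1 X172.082 Y38.433
G1 X189.349 Y50.978
G1 X195.944 Y71.276
M5
G00 X89.129 Y124.302
M3 S263
G1 X113.604 Y151.601 F3940
G1 X125.008 Y116.755
G1 X89.129 Y124.302
M5
G00 X36.684 Y93.391
M3 S263
G1 X67.280 Y78.838 F3940
G1 X94.761 Y68.654
G1 X119.127 Y62.836
G1 X140.379 Y61.387
G1 X158.517 Y64.305
M5
G00 X188.265 Y178.055
M3 S485
G1 X90.220 Y174.627 F1653
G1 X146.781 Y165.907
G1 X88.636 Y162.328
G1 X58.355 Y91.634
G1 X188.265 Y178.055
M5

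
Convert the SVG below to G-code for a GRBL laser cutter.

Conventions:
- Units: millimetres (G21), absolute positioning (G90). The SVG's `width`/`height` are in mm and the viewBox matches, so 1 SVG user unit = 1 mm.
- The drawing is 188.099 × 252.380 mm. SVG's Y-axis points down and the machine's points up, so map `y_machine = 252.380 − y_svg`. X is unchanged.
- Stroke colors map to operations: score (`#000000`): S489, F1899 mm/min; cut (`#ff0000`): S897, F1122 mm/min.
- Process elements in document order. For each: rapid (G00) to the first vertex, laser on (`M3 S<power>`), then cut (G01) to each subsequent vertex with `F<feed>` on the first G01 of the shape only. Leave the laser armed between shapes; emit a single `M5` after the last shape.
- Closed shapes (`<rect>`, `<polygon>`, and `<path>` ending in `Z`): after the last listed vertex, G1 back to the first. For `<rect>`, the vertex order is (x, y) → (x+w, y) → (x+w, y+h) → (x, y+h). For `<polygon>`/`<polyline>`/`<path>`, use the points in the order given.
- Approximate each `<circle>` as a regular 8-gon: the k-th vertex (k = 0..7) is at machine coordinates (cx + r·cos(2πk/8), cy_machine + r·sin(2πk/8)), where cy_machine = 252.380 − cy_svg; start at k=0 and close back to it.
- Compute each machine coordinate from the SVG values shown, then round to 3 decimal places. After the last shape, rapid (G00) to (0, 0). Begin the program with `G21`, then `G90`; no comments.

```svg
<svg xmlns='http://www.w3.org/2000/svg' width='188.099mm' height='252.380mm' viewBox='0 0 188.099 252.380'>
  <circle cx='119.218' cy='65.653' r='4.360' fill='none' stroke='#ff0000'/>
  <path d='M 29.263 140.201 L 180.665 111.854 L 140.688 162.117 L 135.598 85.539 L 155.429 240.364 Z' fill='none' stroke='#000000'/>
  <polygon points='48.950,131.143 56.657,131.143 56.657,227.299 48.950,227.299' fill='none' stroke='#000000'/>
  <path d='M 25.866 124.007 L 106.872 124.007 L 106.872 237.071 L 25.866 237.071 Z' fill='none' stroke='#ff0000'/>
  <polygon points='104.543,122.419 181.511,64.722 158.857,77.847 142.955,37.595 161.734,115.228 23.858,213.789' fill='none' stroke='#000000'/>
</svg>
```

G21
G90
G00 X123.578 Y186.727
M3 S897
G01 X122.301 Y189.810 F1122
G01 X119.218 Y191.087
G01 X116.135 Y189.810
G01 X114.858 Y186.727
G01 X116.135 Y183.644
G01 X119.218 Y182.367
G01 X122.301 Y183.644
G01 X123.578 Y186.727
G00 X29.263 Y112.179
M3 S489
G01 X180.665 Y140.526 F1899
G01 X140.688 Y90.263
G01 X135.598 Y166.841
G01 X155.429 Y12.016
G01 X29.263 Y112.179
G00 X48.950 Y121.237
M3 S489
G01 X56.657 Y121.237 F1899
G01 X56.657 Y25.081
G01 X48.950 Y25.081
G01 X48.950 Y121.237
G00 X25.866 Y128.373
M3 S897
G01 X106.872 Y128.373 F1122
G01 X106.872 Y15.309
G01 X25.866 Y15.309
G01 X25.866 Y128.373
G00 X104.543 Y129.961
M3 S489
G01 X181.511 Y187.658 F1899
G01 X158.857 Y174.533
G01 X142.955 Y214.785
G01 X161.734 Y137.152
G01 X23.858 Y38.591
G01 X104.543 Y129.961
M5
G00 X0.000 Y0.000

Since the viewBox matches the mm dimensions, user units are millimetres directly. The only transform is the Y-flip y_m = 252.380 − y_svg.

Shape 1 is a circle drawn with `<circle>`. Its stroke #ff0000 means cut at S897, F1122. After flipping Y the toolpath is (123.578,186.727) → (122.301,189.810) → (119.218,191.087) → (116.135,189.810) → (114.858,186.727) → (116.135,183.644) → (119.218,182.367) → (122.301,183.644) → (123.578,186.727), returning to the start.

Shape 2 is a closed polygon drawn with `<path>`. Its stroke #000000 means score at S489, F1899. After flipping Y the toolpath is (29.263,112.179) → (180.665,140.526) → (140.688,90.263) → (135.598,166.841) → (155.429,12.016) → (29.263,112.179), returning to the start.

Shape 3 is a rectangle drawn with `<polygon>`. Its stroke #000000 means score at S489, F1899. After flipping Y the toolpath is (48.950,121.237) → (56.657,121.237) → (56.657,25.081) → (48.950,25.081) → (48.950,121.237), returning to the start.

Shape 4 is a rectangle drawn with `<path>`. Its stroke #ff0000 means cut at S897, F1122. After flipping Y the toolpath is (25.866,128.373) → (106.872,128.373) → (106.872,15.309) → (25.866,15.309) → (25.866,128.373), returning to the start.

Shape 5 is a closed polygon drawn with `<polygon>`. Its stroke #000000 means score at S489, F1899. After flipping Y the toolpath is (104.543,129.961) → (181.511,187.658) → (158.857,174.533) → (142.955,214.785) → (161.734,137.152) → (23.858,38.591) → (104.543,129.961), returning to the start.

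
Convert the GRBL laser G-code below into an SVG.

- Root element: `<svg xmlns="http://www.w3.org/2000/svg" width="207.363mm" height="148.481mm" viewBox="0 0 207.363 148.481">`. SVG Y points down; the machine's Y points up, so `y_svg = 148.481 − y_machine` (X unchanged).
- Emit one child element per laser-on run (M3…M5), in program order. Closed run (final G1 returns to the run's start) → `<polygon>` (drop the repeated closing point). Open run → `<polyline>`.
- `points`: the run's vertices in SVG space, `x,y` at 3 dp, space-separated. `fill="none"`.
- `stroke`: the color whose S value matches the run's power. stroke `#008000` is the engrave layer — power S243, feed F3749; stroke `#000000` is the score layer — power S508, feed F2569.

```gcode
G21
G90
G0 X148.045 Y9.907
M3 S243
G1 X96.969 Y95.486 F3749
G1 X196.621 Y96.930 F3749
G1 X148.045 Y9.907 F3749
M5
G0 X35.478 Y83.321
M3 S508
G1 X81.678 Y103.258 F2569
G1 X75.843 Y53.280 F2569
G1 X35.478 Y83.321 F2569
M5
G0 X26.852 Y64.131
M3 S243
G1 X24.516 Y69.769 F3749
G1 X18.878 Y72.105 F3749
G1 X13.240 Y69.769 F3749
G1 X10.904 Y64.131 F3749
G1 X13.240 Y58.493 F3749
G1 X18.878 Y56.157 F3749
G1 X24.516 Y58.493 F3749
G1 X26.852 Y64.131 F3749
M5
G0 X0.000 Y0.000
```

<svg xmlns="http://www.w3.org/2000/svg" width="207.363mm" height="148.481mm" viewBox="0 0 207.363 148.481">
  <polygon points="148.045,138.574 96.969,52.995 196.621,51.551" fill="none" stroke="#008000"/>
  <polygon points="35.478,65.160 81.678,45.223 75.843,95.201" fill="none" stroke="#000000"/>
  <polygon points="26.852,84.350 24.516,78.712 18.878,76.376 13.240,78.712 10.904,84.350 13.240,89.988 18.878,92.324 24.516,89.988" fill="none" stroke="#008000"/>
</svg>

Machine Y-up, SVG Y-down with viewBox height 148.481, so y_svg = 148.481 − y_machine; X carries over.

Run 1: the run's S243 means `#008000` (engrave). The run returns to its start, so emit a `<polygon>` with points (Y-flipped): 148.045,138.574 96.969,52.995 196.621,51.551.

Run 2: S508 ⇒ score layer `#000000`. The run returns to its start, so emit a `<polygon>` with points (Y-flipped): 35.478,65.160 81.678,45.223 75.843,95.201.

Run 3: S243 ⇒ engrave layer `#008000`. The run returns to its start, so emit a `<polygon>` with points (Y-flipped): 26.852,84.350 24.516,78.712 18.878,76.376 13.240,78.712 10.904,84.350 13.240,89.988 18.878,92.324 24.516,89.988.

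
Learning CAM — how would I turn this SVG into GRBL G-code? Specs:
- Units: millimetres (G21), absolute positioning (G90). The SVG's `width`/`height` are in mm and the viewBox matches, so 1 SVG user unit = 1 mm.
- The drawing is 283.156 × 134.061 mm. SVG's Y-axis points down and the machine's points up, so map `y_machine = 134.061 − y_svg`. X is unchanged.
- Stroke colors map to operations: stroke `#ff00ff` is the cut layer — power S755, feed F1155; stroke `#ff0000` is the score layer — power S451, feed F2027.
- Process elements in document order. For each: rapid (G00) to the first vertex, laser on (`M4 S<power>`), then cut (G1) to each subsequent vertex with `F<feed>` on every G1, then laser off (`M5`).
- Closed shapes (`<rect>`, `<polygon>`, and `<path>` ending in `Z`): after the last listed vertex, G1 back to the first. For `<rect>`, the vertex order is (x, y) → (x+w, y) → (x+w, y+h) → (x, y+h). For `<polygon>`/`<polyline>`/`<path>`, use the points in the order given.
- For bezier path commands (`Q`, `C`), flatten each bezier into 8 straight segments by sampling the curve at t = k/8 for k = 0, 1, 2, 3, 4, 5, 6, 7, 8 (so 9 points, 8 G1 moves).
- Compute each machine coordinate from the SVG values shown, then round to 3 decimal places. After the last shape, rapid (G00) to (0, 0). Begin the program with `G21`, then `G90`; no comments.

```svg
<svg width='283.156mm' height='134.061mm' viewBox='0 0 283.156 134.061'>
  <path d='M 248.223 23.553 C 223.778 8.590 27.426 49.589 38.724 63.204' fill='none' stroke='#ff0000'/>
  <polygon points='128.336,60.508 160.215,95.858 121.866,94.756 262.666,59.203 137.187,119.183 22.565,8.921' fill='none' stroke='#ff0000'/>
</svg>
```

viewBox `0 0 283.156 134.061` with mm width/height → 1 unit = 1 mm. Flip: y_m = 134.061 − y_svg.

**Shape 1** — `<path>` cubic bezier, stroke `#ff0000` → score (S451, F2027). Control points (SVG): P0=(248.223,23.553), P1=(223.778,8.590), P2=(27.426,49.589), P3=(38.724,63.204); sampled at t=k/8. Machine vertices: (248.223,110.508) → (231.739,113.659) → (203.587,112.540) → (168.215,108.128) → (130.070,101.399) → (93.600,93.331) → (63.254,84.900) → (43.480,77.083) → (38.724,70.857). Open path.

**Shape 2** — `<polygon>` closed polygon, stroke `#ff0000` → score (S451, F2027). Machine vertices: (128.336,73.553) → (160.215,38.203) → (121.866,39.305) → (262.666,74.858) → (137.187,14.878) → (22.565,125.140) → (128.336,73.553). Closed: final G1 returns to the first vertex.

G21
G90
G00 X248.223 Y110.508
M4 S451
G1 X231.739 Y113.659 F2027
G1 X203.587 Y112.540 F2027
G1 X168.215 Y108.128 F2027
G1 X130.070 Y101.399 F2027
G1 X93.600 Y93.331 F2027
G1 X63.254 Y84.900 F2027
G1 X43.480 Y77.083 F2027
G1 X38.724 Y70.857 F2027
M5
G00 X128.336 Y73.553
M4 S451
G1 X160.215 Y38.203 F2027
G1 X121.866 Y39.305 F2027
G1 X262.666 Y74.858 F2027
G1 X137.187 Y14.878 F2027
G1 X22.565 Y125.140 F2027
G1 X128.336 Y73.553 F2027
M5
G00 X0.000 Y0.000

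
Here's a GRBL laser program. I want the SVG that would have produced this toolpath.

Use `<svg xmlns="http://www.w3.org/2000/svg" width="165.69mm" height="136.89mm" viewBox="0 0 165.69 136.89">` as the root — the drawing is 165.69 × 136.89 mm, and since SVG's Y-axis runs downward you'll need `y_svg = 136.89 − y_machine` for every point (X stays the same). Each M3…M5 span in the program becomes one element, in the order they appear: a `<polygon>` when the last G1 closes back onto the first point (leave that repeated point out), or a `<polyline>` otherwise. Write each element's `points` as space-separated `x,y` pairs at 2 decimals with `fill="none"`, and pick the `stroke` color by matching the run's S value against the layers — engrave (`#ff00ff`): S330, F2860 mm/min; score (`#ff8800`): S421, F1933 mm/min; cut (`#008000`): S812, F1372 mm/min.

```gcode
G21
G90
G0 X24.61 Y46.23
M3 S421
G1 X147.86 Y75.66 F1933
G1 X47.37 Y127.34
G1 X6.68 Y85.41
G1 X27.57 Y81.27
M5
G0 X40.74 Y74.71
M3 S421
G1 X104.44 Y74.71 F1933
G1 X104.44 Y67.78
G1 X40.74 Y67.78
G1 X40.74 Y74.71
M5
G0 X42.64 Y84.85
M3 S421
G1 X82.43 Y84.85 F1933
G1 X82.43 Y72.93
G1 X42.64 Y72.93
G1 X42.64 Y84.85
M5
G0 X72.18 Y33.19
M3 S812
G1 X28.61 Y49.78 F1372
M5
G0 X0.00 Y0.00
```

Machine Y-up, SVG Y-down with viewBox height 136.89, so y_svg = 136.89 − y_machine; X carries over.

Run 1: the run's S421 means `#ff8800` (score). The run is open, so emit a `<polyline>` with points (Y-flipped): 24.61,90.66 147.86,61.23 47.37,9.55 6.68,51.48 27.57,55.62.

Run 2: power S421 maps to stroke `#ff8800` (score). The run returns to its start, so emit a `<polygon>` with points (Y-flipped): 40.74,62.18 104.44,62.18 104.44,69.11 40.74,69.11.

Run 3: S421 ⇒ score layer `#ff8800`. The run returns to its start, so emit a `<polygon>` with points (Y-flipped): 42.64,52.04 82.43,52.04 82.43,63.96 42.64,63.96.

Run 4: S812 ⇒ cut layer `#008000`. The run is open, so emit a `<polyline>` with points (Y-flipped): 72.18,103.70 28.61,87.11.

<svg xmlns="http://www.w3.org/2000/svg" width="165.69mm" height="136.89mm" viewBox="0 0 165.69 136.89">
  <polyline points="24.61,90.66 147.86,61.23 47.37,9.55 6.68,51.48 27.57,55.62" fill="none" stroke="#ff8800"/>
  <polygon points="40.74,62.18 104.44,62.18 104.44,69.11 40.74,69.11" fill="none" stroke="#ff8800"/>
  <polygon points="42.64,52.04 82.43,52.04 82.43,63.96 42.64,63.96" fill="none" stroke="#ff8800"/>
  <polyline points="72.18,103.70 28.61,87.11" fill="none" stroke="#008000"/>
</svg>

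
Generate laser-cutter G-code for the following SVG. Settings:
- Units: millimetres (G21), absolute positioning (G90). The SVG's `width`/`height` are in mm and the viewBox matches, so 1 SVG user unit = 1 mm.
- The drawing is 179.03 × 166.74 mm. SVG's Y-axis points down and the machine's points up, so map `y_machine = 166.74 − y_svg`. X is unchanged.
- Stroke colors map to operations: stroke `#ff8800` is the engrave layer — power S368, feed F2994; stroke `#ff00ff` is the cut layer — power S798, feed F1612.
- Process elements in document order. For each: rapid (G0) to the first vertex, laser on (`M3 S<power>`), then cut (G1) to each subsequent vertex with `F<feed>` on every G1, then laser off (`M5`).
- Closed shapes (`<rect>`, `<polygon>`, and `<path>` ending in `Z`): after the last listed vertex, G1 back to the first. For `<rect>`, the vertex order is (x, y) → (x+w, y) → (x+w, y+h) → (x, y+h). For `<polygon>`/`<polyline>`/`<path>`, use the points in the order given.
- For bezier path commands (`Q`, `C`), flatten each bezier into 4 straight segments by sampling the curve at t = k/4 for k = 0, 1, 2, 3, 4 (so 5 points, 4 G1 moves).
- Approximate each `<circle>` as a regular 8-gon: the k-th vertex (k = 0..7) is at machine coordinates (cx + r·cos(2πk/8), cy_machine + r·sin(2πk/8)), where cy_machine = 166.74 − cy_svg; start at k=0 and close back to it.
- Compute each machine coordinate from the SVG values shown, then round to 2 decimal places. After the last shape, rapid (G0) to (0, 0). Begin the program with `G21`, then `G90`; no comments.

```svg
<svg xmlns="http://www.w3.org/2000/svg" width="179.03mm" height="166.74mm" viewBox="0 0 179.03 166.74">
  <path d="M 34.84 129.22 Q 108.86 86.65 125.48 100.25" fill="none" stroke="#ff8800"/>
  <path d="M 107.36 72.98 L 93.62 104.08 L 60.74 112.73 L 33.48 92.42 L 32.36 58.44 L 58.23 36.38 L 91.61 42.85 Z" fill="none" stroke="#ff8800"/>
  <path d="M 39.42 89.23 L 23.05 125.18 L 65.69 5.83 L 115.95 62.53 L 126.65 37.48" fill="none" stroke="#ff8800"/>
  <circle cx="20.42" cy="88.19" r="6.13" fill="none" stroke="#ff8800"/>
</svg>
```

Since the viewBox matches the mm dimensions, user units are millimetres directly. The only transform is the Y-flip y_m = 166.74 − y_svg.

Shape 1 is a quadratic bezier drawn with `<path>`. Its stroke #ff8800 means engrave at S368, F2994. After flipping Y the toolpath is (34.84,37.52) → (68.26,55.29) → (94.51,66.05) → (113.58,69.78) → (125.48,66.49).

Shape 2 is a regular polygon drawn with `<path>`. Its stroke #ff8800 means engrave at S368, F2994. After flipping Y the toolpath is (107.36,93.76) → (93.62,62.66) → (60.74,54.01) → (33.48,74.32) → (32.36,108.30) → (58.23,130.36) → (91.61,123.89) → (107.36,93.76), returning to the start.

Shape 3 is a open polyline drawn with `<path>`. Its stroke #ff8800 means engrave at S368, F2994. After flipping Y the toolpath is (39.42,77.51) → (23.05,41.56) → (65.69,160.91) → (115.95,104.21) → (126.65,129.26).

Shape 4 is a circle drawn with `<circle>`. Its stroke #ff8800 means engrave at S368, F2994. After flipping Y the toolpath is (26.55,78.55) → (24.75,82.88) → (20.42,84.68) → (16.09,82.88) → (14.29,78.55) → (16.09,74.22) → (20.42,72.42) → (24.75,74.22) → (26.55,78.55), returning to the start.

G21
G90
G0 X34.84 Y37.52
M3 S368
G1 X68.26 Y55.29 F2994
G1 X94.51 Y66.05 F2994
G1 X113.58 Y69.78 F2994
G1 X125.48 Y66.49 F2994
M5
G0 X107.36 Y93.76
M3 S368
G1 X93.62 Y62.66 F2994
G1 X60.74 Y54.01 F2994
G1 X33.48 Y74.32 F2994
G1 X32.36 Y108.30 F2994
G1 X58.23 Y130.36 F2994
G1 X91.61 Y123.89 F2994
G1 X107.36 Y93.76 F2994
M5
G0 X39.42 Y77.51
M3 S368
G1 X23.05 Y41.56 F2994
G1 X65.69 Y160.91 F2994
G1 X115.95 Y104.21 F2994
G1 X126.65 Y129.26 F2994
M5
G0 X26.55 Y78.55
M3 S368
G1 X24.75 Y82.88 F2994
G1 X20.42 Y84.68 F2994
G1 X16.09 Y82.88 F2994
G1 X14.29 Y78.55 F2994
G1 X16.09 Y74.22 F2994
G1 X20.42 Y72.42 F2994
G1 X24.75 Y74.22 F2994
G1 X26.55 Y78.55 F2994
M5
G0 X0.00 Y0.00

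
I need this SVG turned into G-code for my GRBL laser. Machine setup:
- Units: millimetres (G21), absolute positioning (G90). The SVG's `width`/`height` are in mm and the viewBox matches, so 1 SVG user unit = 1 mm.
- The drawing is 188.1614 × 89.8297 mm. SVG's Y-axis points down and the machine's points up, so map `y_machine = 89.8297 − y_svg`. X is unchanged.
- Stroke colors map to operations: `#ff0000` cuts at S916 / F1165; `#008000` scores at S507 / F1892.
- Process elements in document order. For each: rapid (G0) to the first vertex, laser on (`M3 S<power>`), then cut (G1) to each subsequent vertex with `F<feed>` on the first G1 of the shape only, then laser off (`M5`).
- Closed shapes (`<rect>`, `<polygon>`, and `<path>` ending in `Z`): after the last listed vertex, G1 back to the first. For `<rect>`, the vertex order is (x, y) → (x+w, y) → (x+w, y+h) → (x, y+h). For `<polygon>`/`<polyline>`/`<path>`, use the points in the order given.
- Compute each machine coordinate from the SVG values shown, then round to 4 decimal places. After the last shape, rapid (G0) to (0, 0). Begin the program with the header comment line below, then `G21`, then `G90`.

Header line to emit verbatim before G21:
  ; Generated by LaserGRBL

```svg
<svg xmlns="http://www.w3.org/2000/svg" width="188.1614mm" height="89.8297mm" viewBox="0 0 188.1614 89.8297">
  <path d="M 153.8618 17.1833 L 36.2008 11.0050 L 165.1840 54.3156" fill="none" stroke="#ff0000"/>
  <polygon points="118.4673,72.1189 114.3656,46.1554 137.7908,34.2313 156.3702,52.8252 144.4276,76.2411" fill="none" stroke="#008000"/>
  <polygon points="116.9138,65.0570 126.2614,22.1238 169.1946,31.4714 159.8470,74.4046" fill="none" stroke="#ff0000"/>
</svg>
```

1 u = 1 mm; y_m = 89.8297 − y.

[1] `<path>` open polyline, #ff0000→cut S916 F1165: (153.8618,72.6464) → (36.2008,78.8247) → (165.1840,35.5141)

[2] `<polygon>` regular polygon, #008000→score S507 F1892: (118.4673,17.7108) → (114.3656,43.6743) → (137.7908,55.5984) → (156.3702,37.0045) → (144.4276,13.5886) → (118.4673,17.7108) (closed)

[3] `<polygon>` regular polygon, #ff0000→cut S916 F1165: (116.9138,24.7727) → (126.2614,67.7059) → (169.1946,58.3583) → (159.8470,15.4251) → (116.9138,24.7727) (closed)

; Generated by LaserGRBL
G21
G90
G0 X153.8618 Y72.6464
M3 S916
G1 X36.2008 Y78.8247 F1165
G1 X165.1840 Y35.5141
M5
G0 X118.4673 Y17.7108
M3 S507
G1 X114.3656 Y43.6743 F1892
G1 X137.7908 Y55.5984
G1 X156.3702 Y37.0045
G1 X144.4276 Y13.5886
G1 X118.4673 Y17.7108
M5
G0 X116.9138 Y24.7727
M3 S916
G1 X126.2614 Y67.7059 F1165
G1 X169.1946 Y58.3583
G1 X159.8470 Y15.4251
G1 X116.9138 Y24.7727
M5
G0 X0.0000 Y0.0000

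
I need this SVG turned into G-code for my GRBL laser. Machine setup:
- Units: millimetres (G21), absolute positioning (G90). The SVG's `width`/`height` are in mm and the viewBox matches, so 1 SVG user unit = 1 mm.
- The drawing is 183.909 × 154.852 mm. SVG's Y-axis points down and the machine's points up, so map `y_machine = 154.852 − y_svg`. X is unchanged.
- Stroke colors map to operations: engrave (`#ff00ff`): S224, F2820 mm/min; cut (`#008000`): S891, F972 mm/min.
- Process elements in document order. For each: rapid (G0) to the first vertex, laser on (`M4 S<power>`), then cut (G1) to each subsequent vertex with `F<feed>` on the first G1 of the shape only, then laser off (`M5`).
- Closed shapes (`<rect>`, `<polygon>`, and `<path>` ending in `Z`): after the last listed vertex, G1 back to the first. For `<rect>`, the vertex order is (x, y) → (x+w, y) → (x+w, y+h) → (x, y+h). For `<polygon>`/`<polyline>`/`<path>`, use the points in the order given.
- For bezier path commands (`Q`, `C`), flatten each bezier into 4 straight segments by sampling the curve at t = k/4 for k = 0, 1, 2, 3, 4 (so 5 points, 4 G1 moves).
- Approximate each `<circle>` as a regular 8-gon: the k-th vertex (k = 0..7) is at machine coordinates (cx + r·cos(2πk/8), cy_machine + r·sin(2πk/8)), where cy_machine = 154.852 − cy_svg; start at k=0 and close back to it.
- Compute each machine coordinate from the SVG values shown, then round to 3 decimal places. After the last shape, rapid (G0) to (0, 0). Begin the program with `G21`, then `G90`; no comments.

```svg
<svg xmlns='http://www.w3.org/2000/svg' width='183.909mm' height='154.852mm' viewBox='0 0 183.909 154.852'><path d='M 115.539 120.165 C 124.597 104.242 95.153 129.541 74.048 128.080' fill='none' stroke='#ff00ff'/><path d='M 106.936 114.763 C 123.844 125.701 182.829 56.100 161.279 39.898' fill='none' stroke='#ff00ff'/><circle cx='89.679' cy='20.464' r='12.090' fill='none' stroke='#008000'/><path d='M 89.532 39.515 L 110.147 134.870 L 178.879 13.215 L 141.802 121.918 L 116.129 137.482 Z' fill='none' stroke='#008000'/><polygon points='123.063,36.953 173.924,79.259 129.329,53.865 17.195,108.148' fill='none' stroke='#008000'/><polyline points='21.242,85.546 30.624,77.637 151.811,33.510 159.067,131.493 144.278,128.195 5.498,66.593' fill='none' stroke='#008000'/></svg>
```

viewBox `0 0 183.909 154.852` with mm width/height → 1 unit = 1 mm. Flip: y_m = 154.852 − y_svg.

**Shape 1** — `<path>` cubic bezier, stroke `#ff00ff` → engrave (S224, F2820). Control points (SVG): P0=(115.539,120.165), P1=(124.597,104.242), P2=(95.153,129.541), P3=(74.048,128.080); sampled at t=k/4. Machine vertices: (115.539,34.687) → (115.845,39.962) → (106.105,36.153) → (90.708,29.632) → (74.048,26.772). Open path.

**Shape 2** — `<path>` cubic bezier, stroke `#ff00ff` → engrave (S224, F2820). Control points (SVG): P0=(106.936,114.763), P1=(123.844,125.701), P2=(182.829,56.100), P3=(161.279,39.898); sampled at t=k/4. Machine vertices: (106.936,40.089) → (125.591,44.894) → (148.529,67.344) → (164.257,94.883) → (161.279,114.954). Open path.

**Shape 3** — `<circle>` circle, stroke `#008000` → cut (S891, F972). Machine vertices: (101.769,134.388) → (98.228,142.937) → (89.679,146.478) → (81.130,142.937) → (77.589,134.388) → (81.130,125.839) → (89.679,122.298) → (98.228,125.839) → (101.769,134.388). Closed: final G1 returns to the first vertex.

**Shape 4** — `<path>` closed polygon, stroke `#008000` → cut (S891, F972). Machine vertices: (89.532,115.337) → (110.147,19.982) → (178.879,141.637) → (141.802,32.934) → (116.129,17.370) → (89.532,115.337). Closed: final G1 returns to the first vertex.

**Shape 5** — `<polygon>` closed polygon, stroke `#008000` → cut (S891, F972). Machine vertices: (123.063,117.899) → (173.924,75.593) → (129.329,100.987) → (17.195,46.704) → (123.063,117.899). Closed: final G1 returns to the first vertex.

**Shape 6** — `<polyline>` open polyline, stroke `#008000` → cut (S891, F972). Machine vertices: (21.242,69.306) → (30.624,77.215) → (151.811,121.342) → (159.067,23.359) → (144.278,26.657) → (5.498,88.259). Open path.

G21
G90
G0 X115.539 Y34.687
M4 S224
G1 X115.845 Y39.962 F2820
G1 X106.105 Y36.153
G1 X90.708 Y29.632
G1 X74.048 Y26.772
M5
G0 X106.936 Y40.089
M4 S224
G1 X125.591 Y44.894 F2820
G1 X148.529 Y67.344
G1 X164.257 Y94.883
G1 X161.279 Y114.954
M5
G0 X101.769 Y134.388
M4 S891
G1 X98.228 Y142.937 F972
G1 X89.679 Y146.478
G1 X81.130 Y142.937
G1 X77.589 Y134.388
G1 X81.130 Y125.839
G1 X89.679 Y122.298
G1 X98.228 Y125.839
G1 X101.769 Y134.388
M5
G0 X89.532 Y115.337
M4 S891
G1 X110.147 Y19.982 F972
G1 X178.879 Y141.637
G1 X141.802 Y32.934
G1 X116.129 Y17.370
G1 X89.532 Y115.337
M5
G0 X123.063 Y117.899
M4 S891
G1 X173.924 Y75.593 F972
G1 X129.329 Y100.987
G1 X17.195 Y46.704
G1 X123.063 Y117.899
M5
G0 X21.242 Y69.306
M4 S891
G1 X30.624 Y77.215 F972
G1 X151.811 Y121.342
G1 X159.067 Y23.359
G1 X144.278 Y26.657
G1 X5.498 Y88.259
M5
G0 X0.000 Y0.000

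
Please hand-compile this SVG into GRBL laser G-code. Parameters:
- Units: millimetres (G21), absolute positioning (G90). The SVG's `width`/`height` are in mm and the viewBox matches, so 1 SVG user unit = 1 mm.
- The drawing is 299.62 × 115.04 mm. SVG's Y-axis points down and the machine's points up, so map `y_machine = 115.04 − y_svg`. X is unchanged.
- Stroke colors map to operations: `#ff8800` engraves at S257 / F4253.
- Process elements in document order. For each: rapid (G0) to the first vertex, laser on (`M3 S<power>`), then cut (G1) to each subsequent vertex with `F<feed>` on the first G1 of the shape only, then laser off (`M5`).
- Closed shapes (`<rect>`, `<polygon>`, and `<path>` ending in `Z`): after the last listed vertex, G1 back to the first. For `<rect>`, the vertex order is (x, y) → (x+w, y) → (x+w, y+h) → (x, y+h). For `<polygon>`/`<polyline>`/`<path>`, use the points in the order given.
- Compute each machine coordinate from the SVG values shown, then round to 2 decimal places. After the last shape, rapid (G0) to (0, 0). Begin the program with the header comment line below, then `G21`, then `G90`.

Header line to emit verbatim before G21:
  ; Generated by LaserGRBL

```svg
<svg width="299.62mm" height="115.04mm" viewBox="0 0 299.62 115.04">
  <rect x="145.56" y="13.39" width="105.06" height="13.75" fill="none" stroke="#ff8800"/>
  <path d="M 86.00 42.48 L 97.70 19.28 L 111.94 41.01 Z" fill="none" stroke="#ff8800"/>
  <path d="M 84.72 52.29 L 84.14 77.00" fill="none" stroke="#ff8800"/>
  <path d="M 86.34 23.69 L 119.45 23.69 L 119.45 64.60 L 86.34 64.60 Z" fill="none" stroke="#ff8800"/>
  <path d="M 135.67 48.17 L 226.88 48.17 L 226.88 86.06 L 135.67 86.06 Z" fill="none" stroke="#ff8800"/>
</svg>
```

viewBox `0 0 299.62 115.04` with mm width/height → 1 unit = 1 mm. Flip: y_m = 115.04 − y_svg.

**Shape 1** — `<rect>` rectangle, stroke `#ff8800` → engrave (S257, F4253). Machine vertices: (145.56,101.65) → (250.62,101.65) → (250.62,87.90) → (145.56,87.90) → (145.56,101.65). Closed: final G1 returns to the first vertex.

**Shape 2** — `<path>` regular polygon, stroke `#ff8800` → engrave (S257, F4253). Machine vertices: (86.00,72.56) → (97.70,95.76) → (111.94,74.03) → (86.00,72.56). Closed: final G1 returns to the first vertex.

**Shape 3** — `<path>` line segment, stroke `#ff8800` → engrave (S257, F4253). Machine vertices: (84.72,62.75) → (84.14,38.04). Open path.

**Shape 4** — `<path>` rectangle, stroke `#ff8800` → engrave (S257, F4253). Machine vertices: (86.34,91.35) → (119.45,91.35) → (119.45,50.44) → (86.34,50.44) → (86.34,91.35). Closed: final G1 returns to the first vertex.

**Shape 5** — `<path>` rectangle, stroke `#ff8800` → engrave (S257, F4253). Machine vertices: (135.67,66.87) → (226.88,66.87) → (226.88,28.98) → (135.67,28.98) → (135.67,66.87). Closed: final G1 returns to the first vertex.

; Generated by LaserGRBL
G21
G90
G0 X145.56 Y101.65
M3 S257
G1 X250.62 Y101.65 F4253
G1 X250.62 Y87.90
G1 X145.56 Y87.90
G1 X145.56 Y101.65
M5
G0 X86.00 Y72.56
M3 S257
G1 X97.70 Y95.76 F4253
G1 X111.94 Y74.03
G1 X86.00 Y72.56
M5
G0 X84.72 Y62.75
M3 S257
G1 X84.14 Y38.04 F4253
M5
G0 X86.34 Y91.35
M3 S257
G1 X119.45 Y91.35 F4253
G1 X119.45 Y50.44
G1 X86.34 Y50.44
G1 X86.34 Y91.35
M5
G0 X135.67 Y66.87
M3 S257
G1 X226.88 Y66.87 F4253
G1 X226.88 Y28.98
G1 X135.67 Y28.98
G1 X135.67 Y66.87
M5
G0 X0.00 Y0.00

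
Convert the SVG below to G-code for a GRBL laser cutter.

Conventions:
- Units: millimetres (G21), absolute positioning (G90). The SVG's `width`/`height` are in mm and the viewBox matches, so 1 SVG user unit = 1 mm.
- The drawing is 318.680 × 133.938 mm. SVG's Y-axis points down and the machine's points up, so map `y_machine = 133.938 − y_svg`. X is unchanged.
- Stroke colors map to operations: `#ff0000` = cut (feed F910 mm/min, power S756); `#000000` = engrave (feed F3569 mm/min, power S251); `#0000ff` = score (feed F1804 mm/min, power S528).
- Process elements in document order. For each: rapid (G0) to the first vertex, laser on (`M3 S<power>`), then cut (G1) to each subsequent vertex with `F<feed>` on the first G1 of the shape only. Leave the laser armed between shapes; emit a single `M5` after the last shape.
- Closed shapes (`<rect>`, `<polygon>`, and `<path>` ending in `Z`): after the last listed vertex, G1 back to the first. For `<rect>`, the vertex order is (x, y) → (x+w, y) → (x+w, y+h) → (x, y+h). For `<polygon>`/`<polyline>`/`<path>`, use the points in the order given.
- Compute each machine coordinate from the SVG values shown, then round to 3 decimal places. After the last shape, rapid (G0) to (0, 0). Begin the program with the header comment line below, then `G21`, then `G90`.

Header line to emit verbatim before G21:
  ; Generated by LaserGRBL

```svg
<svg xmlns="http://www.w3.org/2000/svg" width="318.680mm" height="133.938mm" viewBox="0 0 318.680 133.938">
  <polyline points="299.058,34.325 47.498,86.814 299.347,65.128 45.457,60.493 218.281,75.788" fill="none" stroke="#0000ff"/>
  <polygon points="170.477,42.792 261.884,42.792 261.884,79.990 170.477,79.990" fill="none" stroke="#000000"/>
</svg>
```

; Generated by LaserGRBL
G21
G90
G0 X299.058 Y99.613
M3 S528
G1 X47.498 Y47.124 F1804
G1 X299.347 Y68.810
G1 X45.457 Y73.445
G1 X218.281 Y58.150
G0 X170.477 Y91.146
M3 S251
G1 X261.884 Y91.146 F3569
G1 X261.884 Y53.948
G1 X170.477 Y53.948
G1 X170.477 Y91.146
M5
G0 X0.000 Y0.000

Since the viewBox matches the mm dimensions, user units are millimetres directly. The only transform is the Y-flip y_m = 133.938 − y_svg.

Shape 1 is a open polyline drawn with `<polyline>`. Its stroke #0000ff means score at S528, F1804. After flipping Y the toolpath is (299.058,99.613) → (47.498,47.124) → (299.347,68.810) → (45.457,73.445) → (218.281,58.150).

Shape 2 is a rectangle drawn with `<polygon>`. Its stroke #000000 means engrave at S251, F3569. After flipping Y the toolpath is (170.477,91.146) → (261.884,91.146) → (261.884,53.948) → (170.477,53.948) → (170.477,91.146), returning to the start.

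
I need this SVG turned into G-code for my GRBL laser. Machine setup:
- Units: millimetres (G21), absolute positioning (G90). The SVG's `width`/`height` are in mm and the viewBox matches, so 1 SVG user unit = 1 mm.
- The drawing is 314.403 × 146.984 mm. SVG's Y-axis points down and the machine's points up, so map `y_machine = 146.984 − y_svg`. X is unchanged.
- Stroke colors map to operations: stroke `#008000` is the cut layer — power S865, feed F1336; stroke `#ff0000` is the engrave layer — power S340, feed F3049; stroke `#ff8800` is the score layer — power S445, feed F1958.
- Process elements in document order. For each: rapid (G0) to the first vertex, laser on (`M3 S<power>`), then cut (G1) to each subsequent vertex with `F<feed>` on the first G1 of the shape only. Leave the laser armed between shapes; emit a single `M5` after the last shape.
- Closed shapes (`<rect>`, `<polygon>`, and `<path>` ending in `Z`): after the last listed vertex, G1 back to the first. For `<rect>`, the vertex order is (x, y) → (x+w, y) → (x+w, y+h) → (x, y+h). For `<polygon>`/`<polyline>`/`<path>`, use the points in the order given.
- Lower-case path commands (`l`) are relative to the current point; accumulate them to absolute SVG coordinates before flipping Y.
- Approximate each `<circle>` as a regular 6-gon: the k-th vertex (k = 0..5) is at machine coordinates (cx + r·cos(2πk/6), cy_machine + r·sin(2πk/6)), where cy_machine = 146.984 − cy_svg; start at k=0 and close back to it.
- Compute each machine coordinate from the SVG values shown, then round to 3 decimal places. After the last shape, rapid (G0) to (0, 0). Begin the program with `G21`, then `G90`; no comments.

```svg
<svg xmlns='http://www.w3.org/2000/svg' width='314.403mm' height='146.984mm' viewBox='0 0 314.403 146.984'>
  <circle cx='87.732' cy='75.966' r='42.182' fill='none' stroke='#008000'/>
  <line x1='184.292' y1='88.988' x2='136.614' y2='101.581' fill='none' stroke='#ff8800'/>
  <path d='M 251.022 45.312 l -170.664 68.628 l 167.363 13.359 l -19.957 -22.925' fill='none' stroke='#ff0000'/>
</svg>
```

G21
G90
G0 X129.914 Y71.018
M3 S865
G1 X108.823 Y107.549 F1336
G1 X66.641 Y107.549
G1 X45.550 Y71.018
G1 X66.641 Y34.487
G1 X108.823 Y34.487
G1 X129.914 Y71.018
G0 X184.292 Y57.996
M3 S445
G1 X136.614 Y45.403 F1958
G0 X251.022 Y101.672
M3 S340
G1 X80.358 Y33.044 F3049
G1 X247.721 Y19.685
G1 X227.764 Y42.610
M5
G0 X0.000 Y0.000

viewBox `0 0 314.403 146.984` with mm width/height → 1 unit = 1 mm. Flip: y_m = 146.984 − y_svg.

**Shape 1** — `<circle>` circle, stroke `#008000` → cut (S865, F1336). Machine vertices: (129.914,71.018) → (108.823,107.549) → (66.641,107.549) → (45.550,71.018) → (66.641,34.487) → (108.823,34.487) → (129.914,71.018). Closed: final G1 returns to the first vertex.

**Shape 2** — `<line>` line segment, stroke `#ff8800` → score (S445, F1958). Machine vertices: (184.292,57.996) → (136.614,45.403). Open path.

**Shape 3** — `<path>` open polyline, stroke `#ff0000` → engrave (S340, F3049). Machine vertices: (251.022,101.672) → (80.358,33.044) → (247.721,19.685) → (227.764,42.610). Open path.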